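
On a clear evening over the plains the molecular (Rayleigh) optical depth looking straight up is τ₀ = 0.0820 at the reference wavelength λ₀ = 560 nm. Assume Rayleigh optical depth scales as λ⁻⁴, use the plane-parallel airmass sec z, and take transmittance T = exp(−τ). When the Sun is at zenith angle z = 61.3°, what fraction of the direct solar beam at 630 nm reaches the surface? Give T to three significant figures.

sec 61.3° = 2.0824.
τ = 0.0820 × (560/630)⁴ × 2.0824 = 0.0820 × 0.6243 × 2.0824 = 0.1066.
T = exp(−0.1066) = 0.8989.

0.899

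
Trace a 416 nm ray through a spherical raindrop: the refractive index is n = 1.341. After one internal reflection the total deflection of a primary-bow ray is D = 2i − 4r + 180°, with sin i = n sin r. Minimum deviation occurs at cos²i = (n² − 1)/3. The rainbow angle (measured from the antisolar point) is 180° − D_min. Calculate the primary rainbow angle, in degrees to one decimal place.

cos²i = (1.79828 − 1)/3 = 0.26609; i = arccos(0.51584) = 58.946°.
sin r = sin 58.946°/1.341 = 0.63884; r = 39.705°.
D_min = 2·58.946° − 4·39.705° + 180° = 139.071°.
Rainbow angle = 180° − D_min = 40.929°.

40.9°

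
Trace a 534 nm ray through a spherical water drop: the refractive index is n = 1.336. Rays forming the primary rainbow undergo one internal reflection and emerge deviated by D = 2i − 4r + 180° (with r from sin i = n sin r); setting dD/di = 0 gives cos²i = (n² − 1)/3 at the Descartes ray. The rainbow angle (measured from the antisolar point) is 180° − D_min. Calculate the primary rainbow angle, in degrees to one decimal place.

41.6°

cos²i = (1.78490 − 1)/3 = 0.26163; i = arccos(0.51150) = 59.236°.
sin r = sin 59.236°/1.336 = 0.64318; r = 40.029°.
D_min = 2·59.236° − 4·40.029° + 180° = 138.356°.
Rainbow angle = 180° − D_min = 41.644°.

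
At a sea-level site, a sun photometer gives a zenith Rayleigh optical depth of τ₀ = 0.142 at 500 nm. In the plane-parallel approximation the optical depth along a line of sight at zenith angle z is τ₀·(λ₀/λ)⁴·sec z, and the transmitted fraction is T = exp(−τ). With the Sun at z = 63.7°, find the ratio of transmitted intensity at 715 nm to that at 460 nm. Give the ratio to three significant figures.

Airmass: sec 63.7° = 2.2570.
τ(715 nm) = 0.142 × (500/715)⁴ × 2.2570 = 0.142 × 0.2391 × 2.2570 = 0.0766.
τ(460 nm) = 0.142 × (500/460)⁴ × 2.2570 = 0.142 × 1.3959 × 2.2570 = 0.4474.
T(715)/T(460) = exp(τ_B − τ_A) = exp(0.3707) = 1.4488.

1.45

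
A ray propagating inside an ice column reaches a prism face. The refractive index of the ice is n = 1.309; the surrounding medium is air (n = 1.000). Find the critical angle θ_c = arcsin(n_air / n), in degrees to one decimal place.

49.8°

sin θ_c = n_air / n = 1.000 / 1.309 = 0.7639.
θ_c = arcsin(0.7639) = 49.81°.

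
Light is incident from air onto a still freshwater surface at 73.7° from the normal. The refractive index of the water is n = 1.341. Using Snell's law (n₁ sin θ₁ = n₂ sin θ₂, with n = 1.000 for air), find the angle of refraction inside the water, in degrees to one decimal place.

Snell: sin θ_r = sin θ_i / n = sin 73.7° / 1.341 = 0.9598 / 1.341 = 0.7157.
θ_r = arcsin(0.7157) = 45.70°.

45.7°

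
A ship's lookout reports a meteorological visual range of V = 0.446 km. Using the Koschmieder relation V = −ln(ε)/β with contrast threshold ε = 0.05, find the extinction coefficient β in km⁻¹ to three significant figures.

β = −ln(0.05) / V = 2.996 / 0.446 = 6.7169 km⁻¹.

6.72 km⁻¹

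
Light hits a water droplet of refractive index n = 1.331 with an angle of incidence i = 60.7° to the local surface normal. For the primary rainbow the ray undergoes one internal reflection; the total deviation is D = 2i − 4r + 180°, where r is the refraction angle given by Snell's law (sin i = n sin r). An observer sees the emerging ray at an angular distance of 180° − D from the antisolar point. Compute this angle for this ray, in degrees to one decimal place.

42.3°

sin r = sin 60.7° / 1.331 = 0.8721/1.331 = 0.6552; r = 40.93°.
D = 2·60.7° − 4·40.93° + 180° = 121.40° − 163.74° + 180° = 137.66°.
Angle from antisolar point = 180° − D = 42.34°.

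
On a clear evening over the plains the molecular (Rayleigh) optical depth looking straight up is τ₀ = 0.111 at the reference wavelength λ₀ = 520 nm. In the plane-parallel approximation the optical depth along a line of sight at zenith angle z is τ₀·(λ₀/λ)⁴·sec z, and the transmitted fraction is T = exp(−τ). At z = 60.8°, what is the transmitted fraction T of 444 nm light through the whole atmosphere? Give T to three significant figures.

0.652

sec 60.8° = 2.0498.
τ = 0.111 × (520/444)⁴ × 2.0498 = 0.111 × 1.8814 × 2.0498 = 0.4281.
T = exp(−0.4281) = 0.6518.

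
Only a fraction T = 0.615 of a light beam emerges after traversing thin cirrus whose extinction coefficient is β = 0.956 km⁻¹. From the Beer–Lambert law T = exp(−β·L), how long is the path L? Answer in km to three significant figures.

Beer–Lambert: T = exp(−βL) ⇒ L = −ln(T)/β = −ln(0.615)/0.956 = 0.4861/0.956 = 0.5085 km.

0.509 km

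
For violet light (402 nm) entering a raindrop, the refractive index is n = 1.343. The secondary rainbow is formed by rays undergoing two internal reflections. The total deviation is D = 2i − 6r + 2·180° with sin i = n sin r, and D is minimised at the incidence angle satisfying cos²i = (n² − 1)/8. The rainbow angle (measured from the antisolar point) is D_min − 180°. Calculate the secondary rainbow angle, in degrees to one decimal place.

cos²i = (1.80365 − 1)/8 = 0.10046; i = arccos(0.31695) = 71.522°.
sin r = sin 71.522°/1.343 = 0.70621; r = 44.928°.
D_min = 2·71.522° − 6·44.928° + 360° = 233.478°.
Rainbow angle = D_min − 180° = 53.478°.

53.5°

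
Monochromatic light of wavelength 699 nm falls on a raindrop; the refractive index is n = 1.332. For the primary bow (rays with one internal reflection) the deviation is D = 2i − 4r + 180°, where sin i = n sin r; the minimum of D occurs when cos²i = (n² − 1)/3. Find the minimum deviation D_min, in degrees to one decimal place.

137.8°

cos²i = (1.77422 − 1)/3 = 0.25807; i = arccos(0.50801) = 59.469°.
sin r = sin 59.469°/1.332 = 0.64666; r = 40.290°.
D_min = 2·59.469° − 4·40.290° + 180° = 137.776°.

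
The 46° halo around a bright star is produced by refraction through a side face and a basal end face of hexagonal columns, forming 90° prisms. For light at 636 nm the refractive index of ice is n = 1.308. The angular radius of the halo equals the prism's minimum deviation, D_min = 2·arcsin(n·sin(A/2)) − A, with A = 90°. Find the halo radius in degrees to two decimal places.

45.31°

n·sin(A/2) = 1.308 × sin 45° = 1.308 × 0.7071 = 0.9249.
D_min = 2·arcsin(0.9249) − 90° = 2 × 67.653° − 90° = 45.305°.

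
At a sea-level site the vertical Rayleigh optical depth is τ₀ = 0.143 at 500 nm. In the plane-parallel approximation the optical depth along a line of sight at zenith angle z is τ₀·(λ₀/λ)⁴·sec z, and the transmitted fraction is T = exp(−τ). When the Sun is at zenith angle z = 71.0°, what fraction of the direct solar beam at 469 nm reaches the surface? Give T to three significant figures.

0.567

sec 71.0° = 3.0716.
τ = 0.143 × (500/469)⁴ × 3.0716 = 0.143 × 1.2918 × 3.0716 = 0.5674.
T = exp(−0.5674) = 0.5670.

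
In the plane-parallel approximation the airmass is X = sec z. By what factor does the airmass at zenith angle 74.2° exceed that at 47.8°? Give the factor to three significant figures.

X(74.2°)/X(47.8°) = sec 74.2° / sec 47.8° = cos 47.8° / cos 74.2° = 0.6717/0.2723 = 2.4670.

2.47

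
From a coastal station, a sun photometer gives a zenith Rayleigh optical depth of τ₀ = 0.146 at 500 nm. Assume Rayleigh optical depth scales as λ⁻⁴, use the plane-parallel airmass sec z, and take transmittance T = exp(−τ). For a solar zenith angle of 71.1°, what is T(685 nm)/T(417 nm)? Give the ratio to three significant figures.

2.23

Airmass: sec 71.1° = 3.0872.
τ(685 nm) = 0.146 × (500/685)⁴ × 3.0872 = 0.146 × 0.2839 × 3.0872 = 0.1279.
τ(417 nm) = 0.146 × (500/417)⁴ × 3.0872 = 0.146 × 2.0670 × 3.0872 = 0.9317.
T(685)/T(417) = exp(τ_B − τ_A) = exp(0.8037) = 2.2338.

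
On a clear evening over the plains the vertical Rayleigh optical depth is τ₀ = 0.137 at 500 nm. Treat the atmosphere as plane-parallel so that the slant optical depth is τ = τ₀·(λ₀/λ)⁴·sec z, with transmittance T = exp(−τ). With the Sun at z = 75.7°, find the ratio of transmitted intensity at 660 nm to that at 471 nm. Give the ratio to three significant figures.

Airmass: sec 75.7° = 4.0486.
τ(660 nm) = 0.137 × (500/660)⁴ × 4.0486 = 0.137 × 0.3294 × 4.0486 = 0.1827.
τ(471 nm) = 0.137 × (500/471)⁴ × 4.0486 = 0.137 × 1.2700 × 4.0486 = 0.7044.
T(660)/T(471) = exp(τ_B − τ_A) = exp(0.5217) = 1.6849.

1.68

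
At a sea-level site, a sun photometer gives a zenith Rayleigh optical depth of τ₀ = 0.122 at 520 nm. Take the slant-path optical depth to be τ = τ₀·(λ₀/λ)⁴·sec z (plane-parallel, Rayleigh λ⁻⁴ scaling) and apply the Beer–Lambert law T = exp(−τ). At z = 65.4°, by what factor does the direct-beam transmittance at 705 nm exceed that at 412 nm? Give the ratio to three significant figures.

Airmass: sec 65.4° = 2.4022.
τ(705 nm) = 0.122 × (520/705)⁴ × 2.4022 = 0.122 × 0.2960 × 2.4022 = 0.0867.
τ(412 nm) = 0.122 × (520/412)⁴ × 2.4022 = 0.122 × 2.5376 × 2.4022 = 0.7437.
T(705)/T(412) = exp(τ_B − τ_A) = exp(0.6570) = 1.9289.

1.93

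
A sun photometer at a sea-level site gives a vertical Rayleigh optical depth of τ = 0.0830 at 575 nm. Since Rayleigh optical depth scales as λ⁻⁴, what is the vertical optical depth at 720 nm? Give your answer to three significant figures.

0.0338

τ(720 nm) = τ(575 nm) × (575/720)⁴ = 0.0830 × (0.7986)⁴ = 0.0830 × 0.4068 = 0.0338.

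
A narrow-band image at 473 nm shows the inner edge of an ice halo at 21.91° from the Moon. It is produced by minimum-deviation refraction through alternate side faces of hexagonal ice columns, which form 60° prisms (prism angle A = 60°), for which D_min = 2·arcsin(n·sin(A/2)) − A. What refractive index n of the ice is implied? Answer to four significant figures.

1.311

Rearranging: n = sin((D_min + A)/2) / sin(A/2).
(D_min + A)/2 = (21.91° + 60°)/2 = 40.955°.
n = sin 40.955° / sin 30° = 0.6555 / 0.5000 = 1.3109.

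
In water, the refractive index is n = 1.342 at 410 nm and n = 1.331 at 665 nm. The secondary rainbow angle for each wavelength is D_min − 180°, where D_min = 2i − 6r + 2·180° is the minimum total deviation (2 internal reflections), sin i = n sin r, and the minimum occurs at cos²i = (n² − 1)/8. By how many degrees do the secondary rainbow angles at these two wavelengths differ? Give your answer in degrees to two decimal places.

2.86°

At 410 nm (n = 1.342): cos²i = 0.10012 → i = 71.554°, r = 44.981°, D_min = 233.222°, rainbow angle = 53.222°.
At 665 nm (n = 1.331): cos²i = 0.09645 → i = 71.907°, r = 45.575°, D_min = 230.365°, rainbow angle = 50.365°.
Angular width = |53.222° − 50.365°| = 2.857°.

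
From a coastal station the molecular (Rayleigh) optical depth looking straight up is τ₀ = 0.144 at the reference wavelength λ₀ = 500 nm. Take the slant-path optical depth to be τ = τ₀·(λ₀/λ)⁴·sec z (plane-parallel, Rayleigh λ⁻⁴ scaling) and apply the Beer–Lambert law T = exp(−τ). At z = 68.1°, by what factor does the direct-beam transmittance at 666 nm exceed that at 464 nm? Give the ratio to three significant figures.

1.49

Airmass: sec 68.1° = 2.6811.
τ(666 nm) = 0.144 × (500/666)⁴ × 2.6811 = 0.144 × 0.3177 × 2.6811 = 0.1226.
τ(464 nm) = 0.144 × (500/464)⁴ × 2.6811 = 0.144 × 1.3484 × 2.6811 = 0.5206.
T(666)/T(464) = exp(τ_B − τ_A) = exp(0.3979) = 1.4887.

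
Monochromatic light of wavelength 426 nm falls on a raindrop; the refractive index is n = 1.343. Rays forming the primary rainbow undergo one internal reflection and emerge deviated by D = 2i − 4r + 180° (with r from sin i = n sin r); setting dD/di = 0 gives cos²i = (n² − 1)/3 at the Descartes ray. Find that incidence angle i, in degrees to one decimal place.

58.8°

cos²i = (1.343² − 1)/3 = (1.80365 − 1)/3 = 0.26788.
cos i = 0.51757, so i = 58.830°.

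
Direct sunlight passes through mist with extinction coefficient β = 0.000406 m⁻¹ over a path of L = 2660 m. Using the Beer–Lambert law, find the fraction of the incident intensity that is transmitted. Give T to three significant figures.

τ = β·L = 0.000406 × 2660 = 1.0800.
T = exp(−1.0800) = 0.3396.

0.340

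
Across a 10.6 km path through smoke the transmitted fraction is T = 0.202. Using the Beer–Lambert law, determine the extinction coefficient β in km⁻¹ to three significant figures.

Beer–Lambert: T = exp(−βL) ⇒ β = −ln(T)/L = −ln(0.202)/10.6 = 1.5995/10.6 = 0.1509 km⁻¹.

0.151 km⁻¹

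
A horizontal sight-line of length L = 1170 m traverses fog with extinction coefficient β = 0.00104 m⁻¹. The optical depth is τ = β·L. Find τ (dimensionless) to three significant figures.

τ = β·L = 0.00104 × 1170 = 1.2168.

1.22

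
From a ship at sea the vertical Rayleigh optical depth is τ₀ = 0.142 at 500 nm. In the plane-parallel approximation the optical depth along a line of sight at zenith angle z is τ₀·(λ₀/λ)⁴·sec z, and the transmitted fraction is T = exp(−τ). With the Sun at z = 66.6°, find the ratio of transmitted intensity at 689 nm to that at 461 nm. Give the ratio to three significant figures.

Airmass: sec 66.6° = 2.5180.
τ(689 nm) = 0.142 × (500/689)⁴ × 2.5180 = 0.142 × 0.2773 × 2.5180 = 0.0992.
τ(461 nm) = 0.142 × (500/461)⁴ × 2.5180 = 0.142 × 1.3838 × 2.5180 = 0.4948.
T(689)/T(461) = exp(τ_B − τ_A) = exp(0.3956) = 1.4853.

1.49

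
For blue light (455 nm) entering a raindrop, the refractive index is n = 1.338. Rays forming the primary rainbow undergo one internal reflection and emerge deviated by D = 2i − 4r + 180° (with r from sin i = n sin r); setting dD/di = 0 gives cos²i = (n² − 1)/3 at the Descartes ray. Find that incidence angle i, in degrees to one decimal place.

59.1°

cos²i = (1.338² − 1)/3 = (1.79024 − 1)/3 = 0.26341.
cos i = 0.51324, so i = 59.120°.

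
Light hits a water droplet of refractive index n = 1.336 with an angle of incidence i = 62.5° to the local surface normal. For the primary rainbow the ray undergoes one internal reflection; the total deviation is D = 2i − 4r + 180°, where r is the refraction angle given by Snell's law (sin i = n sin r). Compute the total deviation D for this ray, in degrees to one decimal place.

138.6°

sin r = sin 62.5° / 1.336 = 0.8870/1.336 = 0.6639; r = 41.60°.
D = 2·62.5° − 4·41.60° + 180° = 125.00° − 166.40° + 180° = 138.60°.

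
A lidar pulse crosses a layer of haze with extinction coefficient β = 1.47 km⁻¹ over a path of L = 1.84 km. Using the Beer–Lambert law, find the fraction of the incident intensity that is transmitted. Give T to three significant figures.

τ = β·L = 1.47 × 1.84 = 2.7048.
T = exp(−2.7048) = 0.0669.

0.0669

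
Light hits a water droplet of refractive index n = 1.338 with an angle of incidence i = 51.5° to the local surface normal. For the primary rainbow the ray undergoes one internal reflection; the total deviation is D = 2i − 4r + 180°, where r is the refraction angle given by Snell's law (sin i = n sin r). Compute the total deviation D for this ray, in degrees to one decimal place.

sin r = sin 51.5° / 1.338 = 0.7826/1.338 = 0.5849; r = 35.80°.
D = 2·51.5° − 4·35.80° + 180° = 103.00° − 143.19° + 180° = 139.81°.

139.8°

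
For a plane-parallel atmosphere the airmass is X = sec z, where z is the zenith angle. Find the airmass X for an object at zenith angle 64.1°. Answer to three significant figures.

X = sec z = 1/cos 64.1° = 1/0.4368 = 2.2894.

2.29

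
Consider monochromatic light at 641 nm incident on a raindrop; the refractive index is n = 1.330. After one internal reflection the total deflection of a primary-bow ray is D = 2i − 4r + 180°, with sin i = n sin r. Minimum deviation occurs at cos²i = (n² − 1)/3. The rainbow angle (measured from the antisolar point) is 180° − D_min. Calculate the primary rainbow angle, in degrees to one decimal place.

42.5°

cos²i = (1.76890 − 1)/3 = 0.25630; i = arccos(0.50626) = 59.585°.
sin r = sin 59.585°/1.330 = 0.64841; r = 40.422°.
D_min = 2·59.585° − 4·40.422° + 180° = 137.484°.
Rainbow angle = 180° − D_min = 42.516°.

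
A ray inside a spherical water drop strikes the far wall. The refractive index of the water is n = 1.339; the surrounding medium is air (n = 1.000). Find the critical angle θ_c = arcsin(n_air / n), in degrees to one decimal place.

sin θ_c = n_air / n = 1.000 / 1.339 = 0.7468.
θ_c = arcsin(0.7468) = 48.32°.

48.3°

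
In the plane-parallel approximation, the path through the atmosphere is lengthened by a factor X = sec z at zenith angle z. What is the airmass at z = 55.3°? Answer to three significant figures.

1.76

X = sec z = 1/cos 55.3° = 1/0.5693 = 1.7566.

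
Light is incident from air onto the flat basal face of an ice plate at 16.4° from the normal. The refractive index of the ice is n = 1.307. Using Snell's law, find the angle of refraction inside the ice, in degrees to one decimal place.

12.5°

Snell: sin θ_r = sin θ_i / n = sin 16.4° / 1.307 = 0.2823 / 1.307 = 0.2160.
θ_r = arcsin(0.2160) = 12.48°.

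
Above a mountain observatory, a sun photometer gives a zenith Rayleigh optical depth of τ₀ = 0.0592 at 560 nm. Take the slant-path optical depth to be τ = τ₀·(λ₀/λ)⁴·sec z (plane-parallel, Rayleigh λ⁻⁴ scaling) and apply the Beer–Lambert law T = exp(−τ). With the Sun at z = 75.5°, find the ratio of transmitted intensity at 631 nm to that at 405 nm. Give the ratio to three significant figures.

2.05

Airmass: sec 75.5° = 3.9939.
τ(631 nm) = 0.0592 × (560/631)⁴ × 3.9939 = 0.0592 × 0.6203 × 3.9939 = 0.1467.
τ(405 nm) = 0.0592 × (560/405)⁴ × 3.9939 = 0.0592 × 3.6554 × 3.9939 = 0.8643.
T(631)/T(405) = exp(τ_B − τ_A) = exp(0.7176) = 2.0495.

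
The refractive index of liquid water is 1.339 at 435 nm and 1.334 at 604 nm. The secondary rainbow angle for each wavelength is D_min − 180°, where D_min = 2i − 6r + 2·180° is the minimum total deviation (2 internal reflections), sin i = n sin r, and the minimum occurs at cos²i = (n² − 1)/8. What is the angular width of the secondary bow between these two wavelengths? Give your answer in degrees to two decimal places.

1.30°

At 435 nm (n = 1.339): cos²i = 0.09912 → i = 71.650°, r = 45.141°, D_min = 232.451°, rainbow angle = 52.451°.
At 604 nm (n = 1.334): cos²i = 0.09744 → i = 71.810°, r = 45.411°, D_min = 231.153°, rainbow angle = 51.153°.
Angular width = |52.451° − 51.153°| = 1.299°.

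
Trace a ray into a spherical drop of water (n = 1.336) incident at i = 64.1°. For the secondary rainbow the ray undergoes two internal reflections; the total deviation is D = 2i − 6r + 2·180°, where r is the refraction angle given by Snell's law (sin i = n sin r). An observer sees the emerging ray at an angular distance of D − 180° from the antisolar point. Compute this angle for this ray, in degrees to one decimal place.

54.3°

sin r = sin 64.1° / 1.336 = 0.8996/1.336 = 0.6733; r = 42.32°.
D = 2·64.1° − 6·42.32° + 2·180° = 128.20° − 253.94° + 360° = 234.26°.
Angle from antisolar point = D − 180° = 54.26°.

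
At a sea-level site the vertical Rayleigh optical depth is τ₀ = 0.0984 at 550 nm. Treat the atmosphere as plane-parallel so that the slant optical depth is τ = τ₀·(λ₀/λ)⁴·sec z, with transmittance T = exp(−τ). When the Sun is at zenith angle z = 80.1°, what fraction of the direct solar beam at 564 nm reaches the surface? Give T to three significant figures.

sec 80.1° = 5.8164.
τ = 0.0984 × (550/564)⁴ × 5.8164 = 0.0984 × 0.9043 × 5.8164 = 0.5176.
T = exp(−0.5176) = 0.5960.

0.596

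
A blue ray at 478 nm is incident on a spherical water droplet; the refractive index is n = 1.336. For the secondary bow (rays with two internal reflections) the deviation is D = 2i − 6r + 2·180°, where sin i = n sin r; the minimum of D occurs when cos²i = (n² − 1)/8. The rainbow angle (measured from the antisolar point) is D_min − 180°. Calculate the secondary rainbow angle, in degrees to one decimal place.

51.7°

cos²i = (1.78490 − 1)/8 = 0.09811; i = arccos(0.31323) = 71.746°.
sin r = sin 71.746°/1.336 = 0.71084; r = 45.303°.
D_min = 2·71.746° − 6·45.303° + 360° = 231.674°.
Rainbow angle = D_min − 180° = 51.674°.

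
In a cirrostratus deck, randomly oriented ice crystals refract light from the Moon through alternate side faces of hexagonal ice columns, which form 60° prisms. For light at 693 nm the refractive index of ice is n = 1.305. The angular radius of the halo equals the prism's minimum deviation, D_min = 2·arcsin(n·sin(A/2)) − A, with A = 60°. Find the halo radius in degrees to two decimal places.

n·sin(A/2) = 1.305 × sin 30° = 1.305 × 0.5000 = 0.6525.
D_min = 2·arcsin(0.6525) − 60° = 2 × 40.730° − 60° = 21.461°.

21.46°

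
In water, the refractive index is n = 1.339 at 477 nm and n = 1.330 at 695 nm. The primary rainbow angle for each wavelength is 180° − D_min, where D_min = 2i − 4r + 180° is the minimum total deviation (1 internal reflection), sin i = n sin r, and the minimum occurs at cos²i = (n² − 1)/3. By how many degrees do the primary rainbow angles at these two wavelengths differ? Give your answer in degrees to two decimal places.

1.30°

At 477 nm (n = 1.339): cos²i = 0.26431 → i = 59.062°, r = 39.834°, D_min = 138.786°, rainbow angle = 41.214°.
At 695 nm (n = 1.330): cos²i = 0.25630 → i = 59.585°, r = 40.422°, D_min = 137.484°, rainbow angle = 42.516°.
Angular width = |41.214° − 42.516°| = 1.303°.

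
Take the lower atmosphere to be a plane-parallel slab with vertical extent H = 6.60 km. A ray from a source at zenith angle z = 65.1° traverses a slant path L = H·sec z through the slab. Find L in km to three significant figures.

15.7 km

sec z = 1/cos 65.1° = 2.3751.
L = 6.60 × 2.3751 = 15.676 km.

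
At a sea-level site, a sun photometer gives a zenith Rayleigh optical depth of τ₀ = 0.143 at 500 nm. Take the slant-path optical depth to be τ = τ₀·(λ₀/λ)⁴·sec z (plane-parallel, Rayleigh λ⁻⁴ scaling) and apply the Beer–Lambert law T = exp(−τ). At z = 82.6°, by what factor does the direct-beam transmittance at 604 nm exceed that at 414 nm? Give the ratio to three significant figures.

6.30

Airmass: sec 82.6° = 7.7642.
τ(604 nm) = 0.143 × (500/604)⁴ × 7.7642 = 0.143 × 0.4696 × 7.7642 = 0.5214.
τ(414 nm) = 0.143 × (500/414)⁴ × 7.7642 = 0.143 × 2.1275 × 7.7642 = 2.3622.
T(604)/T(414) = exp(τ_B − τ_A) = exp(1.8408) = 6.3015.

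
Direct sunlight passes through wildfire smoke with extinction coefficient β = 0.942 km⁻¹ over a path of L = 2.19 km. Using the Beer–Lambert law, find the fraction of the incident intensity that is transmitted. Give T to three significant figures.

0.127

τ = β·L = 0.942 × 2.19 = 2.0630.
T = exp(−2.0630) = 0.1271.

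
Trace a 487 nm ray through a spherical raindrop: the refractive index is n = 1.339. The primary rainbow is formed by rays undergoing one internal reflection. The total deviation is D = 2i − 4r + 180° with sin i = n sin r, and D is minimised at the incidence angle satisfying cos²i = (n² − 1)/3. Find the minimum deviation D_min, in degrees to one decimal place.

138.8°

cos²i = (1.79292 − 1)/3 = 0.26431; i = arccos(0.51411) = 59.062°.
sin r = sin 59.062°/1.339 = 0.64057; r = 39.834°.
D_min = 2·59.062° − 4·39.834° + 180° = 138.786°.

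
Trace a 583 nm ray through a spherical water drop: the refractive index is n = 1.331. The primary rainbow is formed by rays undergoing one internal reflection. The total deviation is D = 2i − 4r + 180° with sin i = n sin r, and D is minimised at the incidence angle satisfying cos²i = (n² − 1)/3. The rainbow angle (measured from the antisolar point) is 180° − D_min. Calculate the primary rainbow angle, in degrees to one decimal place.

42.4°

cos²i = (1.77156 − 1)/3 = 0.25719; i = arccos(0.50714) = 59.527°.
sin r = sin 59.527°/1.331 = 0.64753; r = 40.356°.
D_min = 2·59.527° − 4·40.356° + 180° = 137.630°.
Rainbow angle = 180° − D_min = 42.370°.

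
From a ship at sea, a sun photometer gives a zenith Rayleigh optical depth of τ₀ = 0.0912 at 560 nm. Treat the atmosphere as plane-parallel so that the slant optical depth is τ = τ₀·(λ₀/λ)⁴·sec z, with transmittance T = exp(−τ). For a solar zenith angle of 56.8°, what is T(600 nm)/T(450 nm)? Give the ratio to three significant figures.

1.31

Airmass: sec 56.8° = 1.8263.
τ(600 nm) = 0.0912 × (560/600)⁴ × 1.8263 = 0.0912 × 0.7588 × 1.8263 = 0.1264.
τ(450 nm) = 0.0912 × (560/450)⁴ × 1.8263 = 0.0912 × 2.3983 × 1.8263 = 0.3995.
T(600)/T(450) = exp(τ_B − τ_A) = exp(0.2731) = 1.3140.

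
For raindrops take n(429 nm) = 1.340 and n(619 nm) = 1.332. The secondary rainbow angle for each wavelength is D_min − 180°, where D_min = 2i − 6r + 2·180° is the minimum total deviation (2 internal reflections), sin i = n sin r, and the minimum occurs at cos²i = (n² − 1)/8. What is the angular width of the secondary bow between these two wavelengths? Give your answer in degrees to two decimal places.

2.08°

At 429 nm (n = 1.340): cos²i = 0.09945 → i = 71.618°, r = 45.088°, D_min = 232.709°, rainbow angle = 52.709°.
At 619 nm (n = 1.332): cos²i = 0.09678 → i = 71.875°, r = 45.520°, D_min = 230.628°, rainbow angle = 50.628°.
Angular width = |52.709° − 50.628°| = 2.080°.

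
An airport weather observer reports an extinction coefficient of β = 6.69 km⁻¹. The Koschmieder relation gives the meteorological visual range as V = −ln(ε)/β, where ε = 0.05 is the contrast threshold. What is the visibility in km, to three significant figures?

0.448 km

V = −ln(0.05) / 6.69 = 2.996 / 6.69 = 0.4478 km.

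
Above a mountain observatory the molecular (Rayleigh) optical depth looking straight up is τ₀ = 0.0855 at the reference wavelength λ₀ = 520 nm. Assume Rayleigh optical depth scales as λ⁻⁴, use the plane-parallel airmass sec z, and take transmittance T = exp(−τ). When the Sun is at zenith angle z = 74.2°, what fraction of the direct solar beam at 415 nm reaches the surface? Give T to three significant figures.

0.461

sec 74.2° = 3.6727.
τ = 0.0855 × (520/415)⁴ × 3.6727 = 0.0855 × 2.4650 × 3.6727 = 0.7741.
T = exp(−0.7741) = 0.4611.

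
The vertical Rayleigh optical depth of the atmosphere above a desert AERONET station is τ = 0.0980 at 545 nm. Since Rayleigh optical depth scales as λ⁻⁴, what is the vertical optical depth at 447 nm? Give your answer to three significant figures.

0.217

τ(447 nm) = τ(545 nm) × (545/447)⁴ = 0.0980 × (1.2192)⁴ = 0.0980 × 2.2098 = 0.2166.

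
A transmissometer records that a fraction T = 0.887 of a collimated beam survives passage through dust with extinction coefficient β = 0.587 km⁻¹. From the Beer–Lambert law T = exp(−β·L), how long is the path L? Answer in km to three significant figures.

Beer–Lambert: T = exp(−βL) ⇒ L = −ln(T)/β = −ln(0.887)/0.587 = 0.1199/0.587 = 0.2043 km.

0.204 km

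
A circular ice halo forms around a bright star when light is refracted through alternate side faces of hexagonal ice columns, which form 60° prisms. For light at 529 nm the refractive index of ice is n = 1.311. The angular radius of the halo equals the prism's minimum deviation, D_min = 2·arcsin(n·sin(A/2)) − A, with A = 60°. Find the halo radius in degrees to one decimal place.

n·sin(A/2) = 1.311 × sin 30° = 1.311 × 0.5000 = 0.6555.
D_min = 2·arcsin(0.6555) − 60° = 2 × 40.958° − 60° = 21.915°.

21.9°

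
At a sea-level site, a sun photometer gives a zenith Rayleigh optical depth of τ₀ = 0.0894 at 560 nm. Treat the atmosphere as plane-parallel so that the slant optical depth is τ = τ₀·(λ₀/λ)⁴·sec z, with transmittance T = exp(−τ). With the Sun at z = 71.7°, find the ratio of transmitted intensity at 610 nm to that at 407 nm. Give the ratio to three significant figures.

2.27

Airmass: sec 71.7° = 3.1848.
τ(610 nm) = 0.0894 × (560/610)⁴ × 3.1848 = 0.0894 × 0.7103 × 3.1848 = 0.2022.
τ(407 nm) = 0.0894 × (560/407)⁴ × 3.1848 = 0.0894 × 3.5841 × 3.1848 = 1.0205.
T(610)/T(407) = exp(τ_B − τ_A) = exp(0.8182) = 2.2665.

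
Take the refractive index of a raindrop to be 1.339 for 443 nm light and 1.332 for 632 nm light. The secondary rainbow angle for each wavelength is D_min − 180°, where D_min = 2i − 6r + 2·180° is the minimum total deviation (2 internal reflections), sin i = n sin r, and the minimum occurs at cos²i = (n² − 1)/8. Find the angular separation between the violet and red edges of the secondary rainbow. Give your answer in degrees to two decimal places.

At 443 nm (n = 1.339): cos²i = 0.09912 → i = 71.650°, r = 45.141°, D_min = 232.451°, rainbow angle = 52.451°.
At 632 nm (n = 1.332): cos²i = 0.09678 → i = 71.875°, r = 45.520°, D_min = 230.628°, rainbow angle = 50.628°.
Angular width = |52.451° − 50.628°| = 1.823°.

1.82°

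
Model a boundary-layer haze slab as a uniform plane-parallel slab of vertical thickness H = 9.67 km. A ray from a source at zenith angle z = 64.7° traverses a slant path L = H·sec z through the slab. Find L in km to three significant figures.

22.6 km

sec z = 1/cos 64.7° = 2.3400.
L = 9.67 × 2.3400 = 22.627 km.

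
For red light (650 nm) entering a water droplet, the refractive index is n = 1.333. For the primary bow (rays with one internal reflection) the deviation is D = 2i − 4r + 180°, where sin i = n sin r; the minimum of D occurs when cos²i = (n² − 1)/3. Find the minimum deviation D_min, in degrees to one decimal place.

137.9°

cos²i = (1.77689 − 1)/3 = 0.25896; i = arccos(0.50888) = 59.410°.
sin r = sin 59.410°/1.333 = 0.64579; r = 40.225°.
D_min = 2·59.410° − 4·40.225° + 180° = 137.922°.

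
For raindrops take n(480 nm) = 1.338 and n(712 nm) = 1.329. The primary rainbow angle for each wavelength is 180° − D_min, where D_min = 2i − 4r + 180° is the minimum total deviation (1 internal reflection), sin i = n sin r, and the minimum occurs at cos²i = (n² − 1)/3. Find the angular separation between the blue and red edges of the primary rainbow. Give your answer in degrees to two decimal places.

At 480 nm (n = 1.338): cos²i = 0.26341 → i = 59.120°, r = 39.899°, D_min = 138.643°, rainbow angle = 41.357°.
At 712 nm (n = 1.329): cos²i = 0.25541 → i = 59.643°, r = 40.487°, D_min = 137.337°, rainbow angle = 42.663°.
Angular width = |41.357° − 42.663°| = 1.307°.

1.31°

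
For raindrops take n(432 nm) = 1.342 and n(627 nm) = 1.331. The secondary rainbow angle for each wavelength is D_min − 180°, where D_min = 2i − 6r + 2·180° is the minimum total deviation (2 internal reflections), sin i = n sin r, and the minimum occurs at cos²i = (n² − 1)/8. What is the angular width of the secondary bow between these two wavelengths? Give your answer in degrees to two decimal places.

2.86°

At 432 nm (n = 1.342): cos²i = 0.10012 → i = 71.554°, r = 44.981°, D_min = 233.222°, rainbow angle = 53.222°.
At 627 nm (n = 1.331): cos²i = 0.09645 → i = 71.907°, r = 45.575°, D_min = 230.365°, rainbow angle = 50.365°.
Angular width = |53.222° − 50.365°| = 2.857°.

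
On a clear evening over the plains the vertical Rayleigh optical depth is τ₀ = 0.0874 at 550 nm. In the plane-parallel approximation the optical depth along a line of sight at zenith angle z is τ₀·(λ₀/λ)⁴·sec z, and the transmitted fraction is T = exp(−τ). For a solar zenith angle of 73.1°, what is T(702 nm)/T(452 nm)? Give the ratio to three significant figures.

1.73

Airmass: sec 73.1° = 3.4399.
τ(702 nm) = 0.0874 × (550/702)⁴ × 3.4399 = 0.0874 × 0.3768 × 3.4399 = 0.1133.
τ(452 nm) = 0.0874 × (550/452)⁴ × 3.4399 = 0.0874 × 2.1923 × 3.4399 = 0.6591.
T(702)/T(452) = exp(τ_B − τ_A) = exp(0.5458) = 1.7260.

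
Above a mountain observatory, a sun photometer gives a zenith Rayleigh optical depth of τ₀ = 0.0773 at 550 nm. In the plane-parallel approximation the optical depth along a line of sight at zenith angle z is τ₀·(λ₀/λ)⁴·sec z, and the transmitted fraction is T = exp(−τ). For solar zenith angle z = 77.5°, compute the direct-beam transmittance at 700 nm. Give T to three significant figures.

0.873

sec 77.5° = 4.6202.
τ = 0.0773 × (550/700)⁴ × 4.6202 = 0.0773 × 0.3811 × 4.6202 = 0.1361.
T = exp(−0.1361) = 0.8727.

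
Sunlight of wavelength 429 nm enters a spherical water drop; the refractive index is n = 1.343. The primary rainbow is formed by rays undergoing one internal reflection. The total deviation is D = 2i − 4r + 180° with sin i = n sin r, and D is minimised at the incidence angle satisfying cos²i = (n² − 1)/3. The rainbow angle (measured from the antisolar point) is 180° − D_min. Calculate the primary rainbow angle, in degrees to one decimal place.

40.6°

cos²i = (1.80365 − 1)/3 = 0.26788; i = arccos(0.51757) = 58.830°.
sin r = sin 58.830°/1.343 = 0.63711; r = 39.577°.
D_min = 2·58.830° − 4·39.577° + 180° = 139.354°.
Rainbow angle = 180° − D_min = 40.646°.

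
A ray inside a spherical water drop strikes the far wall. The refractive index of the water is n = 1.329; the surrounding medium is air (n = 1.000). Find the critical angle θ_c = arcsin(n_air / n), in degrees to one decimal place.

sin θ_c = n_air / n = 1.000 / 1.329 = 0.7524.
θ_c = arcsin(0.7524) = 48.80°.

48.8°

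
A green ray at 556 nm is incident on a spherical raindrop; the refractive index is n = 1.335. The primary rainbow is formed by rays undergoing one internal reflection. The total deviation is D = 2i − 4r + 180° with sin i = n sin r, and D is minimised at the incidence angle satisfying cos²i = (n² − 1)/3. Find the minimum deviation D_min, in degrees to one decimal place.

138.2°

cos²i = (1.78222 − 1)/3 = 0.26074; i = arccos(0.51063) = 59.294°.
sin r = sin 59.294°/1.335 = 0.64405; r = 40.094°.
D_min = 2·59.294° − 4·40.094° + 180° = 138.212°.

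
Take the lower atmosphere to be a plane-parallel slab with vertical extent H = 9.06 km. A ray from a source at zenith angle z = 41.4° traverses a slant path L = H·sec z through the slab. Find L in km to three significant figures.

sec z = 1/cos 41.4° = 1.3331.
L = 9.06 × 1.3331 = 12.078 km.

12.1 km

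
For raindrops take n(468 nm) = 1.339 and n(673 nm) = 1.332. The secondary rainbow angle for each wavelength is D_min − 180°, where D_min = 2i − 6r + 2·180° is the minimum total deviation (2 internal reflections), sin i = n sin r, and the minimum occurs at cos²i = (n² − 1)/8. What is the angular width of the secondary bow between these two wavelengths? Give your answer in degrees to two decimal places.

At 468 nm (n = 1.339): cos²i = 0.09912 → i = 71.650°, r = 45.141°, D_min = 232.451°, rainbow angle = 52.451°.
At 673 nm (n = 1.332): cos²i = 0.09678 → i = 71.875°, r = 45.520°, D_min = 230.628°, rainbow angle = 50.628°.
Angular width = |52.451° − 50.628°| = 1.823°.

1.82°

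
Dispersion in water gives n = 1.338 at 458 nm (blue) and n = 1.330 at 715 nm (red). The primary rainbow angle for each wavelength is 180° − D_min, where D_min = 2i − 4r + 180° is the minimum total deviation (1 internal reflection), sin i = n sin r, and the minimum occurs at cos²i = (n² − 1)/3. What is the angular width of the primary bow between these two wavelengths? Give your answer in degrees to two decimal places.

1.16°

At 458 nm (n = 1.338): cos²i = 0.26341 → i = 59.120°, r = 39.899°, D_min = 138.643°, rainbow angle = 41.357°.
At 715 nm (n = 1.330): cos²i = 0.25630 → i = 59.585°, r = 40.422°, D_min = 137.484°, rainbow angle = 42.516°.
Angular width = |41.357° − 42.516°| = 1.160°.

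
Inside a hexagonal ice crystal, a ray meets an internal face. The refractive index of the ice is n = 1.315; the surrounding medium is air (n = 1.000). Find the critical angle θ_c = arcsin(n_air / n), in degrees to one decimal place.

sin θ_c = n_air / n = 1.000 / 1.315 = 0.7605.
θ_c = arcsin(0.7605) = 49.50°.

49.5°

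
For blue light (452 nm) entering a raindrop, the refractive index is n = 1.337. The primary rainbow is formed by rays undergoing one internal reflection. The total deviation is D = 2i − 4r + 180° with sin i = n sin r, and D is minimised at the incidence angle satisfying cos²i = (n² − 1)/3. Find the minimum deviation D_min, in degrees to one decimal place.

138.5°

cos²i = (1.78757 − 1)/3 = 0.26252; i = arccos(0.51237) = 59.178°.
sin r = sin 59.178°/1.337 = 0.64231; r = 39.964°.
D_min = 2·59.178° − 4·39.964° + 180° = 138.500°.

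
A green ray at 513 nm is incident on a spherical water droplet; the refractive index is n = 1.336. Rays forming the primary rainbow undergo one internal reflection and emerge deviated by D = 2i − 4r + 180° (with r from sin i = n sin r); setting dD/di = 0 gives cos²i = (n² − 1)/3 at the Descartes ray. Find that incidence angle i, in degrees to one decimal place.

cos²i = (1.336² − 1)/3 = (1.78490 − 1)/3 = 0.26163.
cos i = 0.51150, so i = 59.236°.

59.2°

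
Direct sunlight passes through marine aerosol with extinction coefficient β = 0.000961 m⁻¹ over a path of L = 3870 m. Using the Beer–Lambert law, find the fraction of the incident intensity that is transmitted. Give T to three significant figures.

0.0243

τ = β·L = 0.000961 × 3870 = 3.7191.
T = exp(−3.7191) = 0.0243.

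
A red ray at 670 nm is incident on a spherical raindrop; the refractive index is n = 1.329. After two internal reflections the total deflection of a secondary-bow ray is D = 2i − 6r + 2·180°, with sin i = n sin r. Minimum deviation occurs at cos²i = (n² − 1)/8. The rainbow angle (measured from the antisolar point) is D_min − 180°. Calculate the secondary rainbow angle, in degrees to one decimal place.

cos²i = (1.76624 − 1)/8 = 0.09578; i = arccos(0.30948) = 71.972°.
sin r = sin 71.972°/1.329 = 0.71550; r = 45.685°.
D_min = 2·71.972° − 6·45.685° + 360° = 229.837°.
Rainbow angle = D_min − 180° = 49.837°.

49.8°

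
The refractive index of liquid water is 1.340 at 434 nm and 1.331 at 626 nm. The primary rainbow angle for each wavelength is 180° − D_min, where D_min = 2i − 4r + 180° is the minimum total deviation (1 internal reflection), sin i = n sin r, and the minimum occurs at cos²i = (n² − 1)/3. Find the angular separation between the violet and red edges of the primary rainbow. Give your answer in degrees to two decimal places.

At 434 nm (n = 1.340): cos²i = 0.26520 → i = 59.004°, r = 39.770°, D_min = 138.929°, rainbow angle = 41.071°.
At 626 nm (n = 1.331): cos²i = 0.25719 → i = 59.527°, r = 40.356°, D_min = 137.630°, rainbow angle = 42.370°.
Angular width = |41.071° − 42.370°| = 1.299°.

1.30°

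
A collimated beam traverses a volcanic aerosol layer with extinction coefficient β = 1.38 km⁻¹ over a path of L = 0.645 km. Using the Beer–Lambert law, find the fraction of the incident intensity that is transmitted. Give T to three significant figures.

0.411

τ = β·L = 1.38 × 0.645 = 0.8901.
T = exp(−0.8901) = 0.4106.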